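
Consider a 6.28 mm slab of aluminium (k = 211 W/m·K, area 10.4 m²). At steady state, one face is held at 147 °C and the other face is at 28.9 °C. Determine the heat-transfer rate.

Q = kA·ΔT/L = 211 × 10.4 × |147 °C − 28.9 °C| / 0.00628 = 4.13×10^7 W

Q = 41300 kW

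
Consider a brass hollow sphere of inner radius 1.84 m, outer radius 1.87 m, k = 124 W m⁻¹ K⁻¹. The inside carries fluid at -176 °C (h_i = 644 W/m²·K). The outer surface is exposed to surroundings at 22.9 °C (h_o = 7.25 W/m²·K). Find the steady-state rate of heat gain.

Series thermal resistances, inner to outer:
  R_conv,in = 1/(4πr²h) = 1/(4π·1.84²·644) = 3.650×10^-5 K/W
  R_brass = (1/1.84 − 1/1.87)/(4πk) = 0.008719/(4π·124) = 5.595×10^-6 K/W
  R_conv,out = 1/(4πr²h) = 1/(4π·1.87²·7.25) = 0.003139 K/W
ΣR = 3.650×10^-5 + 5.595×10^-6 + 0.003139 = 0.003181 K/W
Q = ΔT/ΣR = (-176 °C − 22.9 °C)/0.003181 = -62500 W
(Negative Q ⇒ heat flows inward; heat gain = 62500 W.)

Q = 62.5 kW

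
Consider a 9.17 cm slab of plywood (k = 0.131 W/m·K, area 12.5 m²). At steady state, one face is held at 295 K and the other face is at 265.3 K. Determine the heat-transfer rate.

Q = kA·ΔT/L = 0.131 × 12.5 × |295 K − 265.3 K| / 0.0917 = 530 W

Q = 530 W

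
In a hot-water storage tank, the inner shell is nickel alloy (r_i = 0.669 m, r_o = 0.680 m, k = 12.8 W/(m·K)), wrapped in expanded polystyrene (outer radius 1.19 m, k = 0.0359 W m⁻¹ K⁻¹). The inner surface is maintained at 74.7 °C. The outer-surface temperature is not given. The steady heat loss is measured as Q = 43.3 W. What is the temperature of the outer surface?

Series resistances:
  R_nickel alloy = (1/0.669 − 1/0.680)/(4πk) = 0.02418/(4π·12.8) = 1.503×10^-4 K/W
  R_expanded polystyrene = (1/0.680 − 1/1.19)/(4πk) = 0.6303/(4π·0.0359) = 1.397 K/W
ΣR = 1.397 K/W
ΔT = Q·ΣR = 43.3 × 1.397 = 60.49 K
Heat flows outward, so T_out = T_in − ΔT = 74.7 − 60.49 = 14.2 °C

T_out = 14.2 °C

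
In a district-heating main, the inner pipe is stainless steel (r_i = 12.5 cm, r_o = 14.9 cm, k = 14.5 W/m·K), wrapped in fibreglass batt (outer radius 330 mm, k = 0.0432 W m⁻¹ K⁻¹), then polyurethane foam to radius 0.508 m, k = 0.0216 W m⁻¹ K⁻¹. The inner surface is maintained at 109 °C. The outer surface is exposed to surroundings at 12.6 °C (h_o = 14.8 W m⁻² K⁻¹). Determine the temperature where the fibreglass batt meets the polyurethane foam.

Resistance network (inner→outer):
  R'_stainless steel = ln(0.149/0.125)/(2πk) = 0.1756/(2π·14.5) = 0.001928 m·K/W
  R'_fibreglass batt = ln(0.330/0.149)/(2πk) = 0.7951/(2π·0.0432) = 2.929 m·K/W
  R'_polyurethane foam = ln(0.508/0.330)/(2πk) = 0.4314/(2π·0.0216) = 3.179 m·K/W
  R'_conv,out = 1/(2πr h) = 1/(2π·0.508·14.8) = 0.02117 m·K/W
ΣR = 0.001928 + 2.929 + 3.179 + 0.02117 = 6.131 m·K/W
Q' = ΔT/ΣR = (109 °C − 12.6 °C)/6.131 = 15.72 W/m
From the inner boundary to the fibreglass batt/polyurethane foam interface, ΣR_partial = 2.931 m·K/W.
T_interface = T_in − Q'·ΣR_partial = 109 °C − (15.72)(2.931) = 62.9 °C

T = 62.9 °C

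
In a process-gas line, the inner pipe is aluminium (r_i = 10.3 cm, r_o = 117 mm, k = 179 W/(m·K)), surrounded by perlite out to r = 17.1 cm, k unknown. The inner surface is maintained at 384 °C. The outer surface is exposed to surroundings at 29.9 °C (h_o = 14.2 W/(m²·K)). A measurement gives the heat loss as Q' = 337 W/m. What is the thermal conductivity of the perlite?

ΣR = ΔT/Q' = |384 − 29.9|/337 = 1.051 m·K/W
Known resistances:
  R'_aluminium = ln(0.117/0.103)/(2πk) = 0.1274/(2π·179) = 1.133×10^-4 m·K/W
  R'_conv,out = 1/(2πr h) = 1/(2π·0.171·14.2) = 0.06554 m·K/W
R_perlite = ΣR − ΣR_known = 1.051 − 0.06565 = 0.9853 m·K/W
ln(r₂/r₁)/(2πk) = 0.9853 ⇒ k = 0.3795/(2π·0.9853) = 0.0613 W/m·K

k = 0.0613 W/m·K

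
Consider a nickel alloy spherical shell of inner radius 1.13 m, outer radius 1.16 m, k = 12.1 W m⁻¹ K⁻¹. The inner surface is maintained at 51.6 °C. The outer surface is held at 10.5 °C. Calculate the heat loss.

Q = 273 kW

Q = 4πk·ΔT/(1/r₁ − 1/r₂) = 4π × 12.1 × 41.1 / (1/1.13 − 1/1.16) = 2.73×10^5 W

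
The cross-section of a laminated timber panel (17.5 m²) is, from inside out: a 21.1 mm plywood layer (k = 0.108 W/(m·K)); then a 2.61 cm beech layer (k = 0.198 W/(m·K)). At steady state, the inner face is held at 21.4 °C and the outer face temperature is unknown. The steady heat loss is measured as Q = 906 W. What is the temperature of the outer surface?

T_out = 4.46 °C

Series resistances:
  R_plywood = L/(kA) = 0.0211/(0.108·17.5) = 0.01116 K/W
  R_beech = L/(kA) = 0.0261/(0.198·17.5) = 0.007532 K/W
ΣR = 0.01870 K/W
ΔT = Q·ΣR = 906 × 0.01870 = 16.94 K
Heat flows outward, so T_out = T_in − ΔT = 21.4 − 16.94 = 4.46 °C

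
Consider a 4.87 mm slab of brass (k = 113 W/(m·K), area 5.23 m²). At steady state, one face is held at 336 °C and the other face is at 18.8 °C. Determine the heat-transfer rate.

Q = 38500 kW

Q = kA·ΔT/L = 113 × 5.23 × |336 °C − 18.8 °C| / 0.00487 = 3.85×10^7 W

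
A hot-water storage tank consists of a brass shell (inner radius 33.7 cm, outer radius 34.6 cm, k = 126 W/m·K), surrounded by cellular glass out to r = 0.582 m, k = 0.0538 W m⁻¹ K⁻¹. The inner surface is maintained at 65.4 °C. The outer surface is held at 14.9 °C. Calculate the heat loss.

Series thermal resistances, inner to outer:
  R_brass = (1/0.337 − 1/0.346)/(4πk) = 0.07719/(4π·126) = 4.875×10^-5 K/W
  R_cellular glass = (1/0.346 − 1/0.582)/(4πk) = 1.172/(4π·0.0538) = 1.733 K/W
ΣR = 4.875×10^-5 + 1.733 = 1.733 K/W
Q = ΔT/ΣR = (65.4 °C − 14.9 °C)/1.733 = 29.1 W

Q = 29.1 W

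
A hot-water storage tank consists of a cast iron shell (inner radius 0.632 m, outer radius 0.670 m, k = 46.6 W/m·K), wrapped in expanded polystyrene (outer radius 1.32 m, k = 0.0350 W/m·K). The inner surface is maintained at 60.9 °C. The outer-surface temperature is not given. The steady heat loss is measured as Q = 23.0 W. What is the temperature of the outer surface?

Sum the resistances:
  R_cast iron = (1/0.632 − 1/0.670)/(4πk) = 0.08974/(4π·46.6) = 1.532×10^-4 K/W
  R_expanded polystyrene = (1/0.670 − 1/1.32)/(4πk) = 0.7350/(4π·0.0350) = 1.671 K/W
ΣR = 1.671 K/W
ΔT = Q·ΣR = 23.0 × 1.671 = 38.43 K
Heat flows outward, so T_out = T_in − ΔT = 60.9 − 38.43 = 22.5 °C

T_out = 22.5 °C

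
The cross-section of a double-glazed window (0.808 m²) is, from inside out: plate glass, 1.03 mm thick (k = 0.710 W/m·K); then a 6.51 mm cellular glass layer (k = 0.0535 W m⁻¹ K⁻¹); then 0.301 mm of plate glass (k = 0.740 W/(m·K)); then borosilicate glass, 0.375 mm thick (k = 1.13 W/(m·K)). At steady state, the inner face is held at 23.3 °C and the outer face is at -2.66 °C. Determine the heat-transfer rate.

Treat each layer as a resistance in series:
  R_plate glass = L/(kA) = 0.00103/(0.710·0.808) = 0.001795 K/W
  R_cellular glass = L/(kA) = 0.00651/(0.0535·0.808) = 0.1506 K/W
  R_plate glass = L/(kA) = 3.01×10^-4/(0.740·0.808) = 5.034×10^-4 K/W
  R_borosilicate glass = L/(kA) = 3.75×10^-4/(1.13·0.808) = 4.107×10^-4 K/W
ΣR = 0.001795 + 0.1506 + 5.034×10^-4 + 4.107×10^-4 = 0.1533 K/W
Q = ΔT/ΣR = (23.3 °C − -2.66 °C)/0.1533 = 169 W

Q = 169 W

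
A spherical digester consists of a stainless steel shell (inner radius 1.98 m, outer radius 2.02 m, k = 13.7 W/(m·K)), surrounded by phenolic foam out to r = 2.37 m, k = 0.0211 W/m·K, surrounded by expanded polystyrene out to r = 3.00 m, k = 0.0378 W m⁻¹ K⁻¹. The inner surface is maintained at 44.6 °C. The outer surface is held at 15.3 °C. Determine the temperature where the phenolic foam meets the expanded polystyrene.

T = 27.1 °C

Resistance network (inner→outer):
  R_stainless steel = (1/1.98 − 1/2.02)/(4πk) = 0.01000/(4π·13.7) = 5.809×10^-5 K/W
  R_phenolic foam = (1/2.02 − 1/2.37)/(4πk) = 0.07311/(4π·0.0211) = 0.2757 K/W
  R_expanded polystyrene = (1/2.37 − 1/3.00)/(4πk) = 0.08861/(4π·0.0378) = 0.1865 K/W
ΣR = 5.809×10^-5 + 0.2757 + 0.1865 = 0.4623 K/W
Q = ΔT/ΣR = (44.6 °C − 15.3 °C)/0.4623 = 63.38 W
From the inner boundary to the phenolic foam/expanded polystyrene interface, ΣR_partial = 0.2758 K/W.
T_interface = T_in − Q·ΣR_partial = 44.6 °C − (63.38)(0.2758) = 27.1 °C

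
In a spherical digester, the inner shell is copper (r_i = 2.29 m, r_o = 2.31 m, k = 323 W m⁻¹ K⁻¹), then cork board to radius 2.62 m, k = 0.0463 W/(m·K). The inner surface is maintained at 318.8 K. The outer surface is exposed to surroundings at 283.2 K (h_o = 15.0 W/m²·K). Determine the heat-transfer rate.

Q = 401 W

Treat each layer as a resistance in series:
  R_copper = (1/2.29 − 1/2.31)/(4πk) = 0.003781/(4π·323) = 9.315×10^-7 K/W
  R_cork board = (1/2.31 − 1/2.62)/(4πk) = 0.05122/(4π·0.0463) = 0.08804 K/W
  R_conv,out = 1/(4πr²h) = 1/(4π·2.62²·15.0) = 7.729×10^-4 K/W
ΣR = 9.315×10^-7 + 0.08804 + 7.729×10^-4 = 0.08881 K/W
Q = ΔT/ΣR = (318.8 K − 283.2 K)/0.08881 = 401 W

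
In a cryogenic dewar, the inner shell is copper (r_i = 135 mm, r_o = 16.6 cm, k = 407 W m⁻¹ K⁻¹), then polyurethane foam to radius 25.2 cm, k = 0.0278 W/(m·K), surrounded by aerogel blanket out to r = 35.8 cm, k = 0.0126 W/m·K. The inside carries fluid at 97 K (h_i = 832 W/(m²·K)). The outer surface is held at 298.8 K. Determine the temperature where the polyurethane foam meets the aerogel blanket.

T = 186.3 K

Treat each layer as a resistance in series:
  R_conv,in = 1/(4πr²h) = 1/(4π·0.135²·832) = 0.005248 K/W
  R_copper = (1/0.135 − 1/0.166)/(4πk) = 1.383/(4π·407) = 2.705×10^-4 K/W
  R_polyurethane foam = (1/0.166 − 1/0.252)/(4πk) = 2.056/(4π·0.0278) = 5.885 K/W
  R_aerogel blanket = (1/0.252 − 1/0.358)/(4πk) = 1.175/(4π·0.0126) = 7.421 K/W
ΣR = 0.005248 + 2.705×10^-4 + 5.885 + 7.421 = 13.31 K/W
Q = ΔT/ΣR = (97 K − 298.8 K)/13.31 = -15.16 W
From the inner boundary to the polyurethane foam/aerogel blanket interface, ΣR_partial = 5.891 K/W.
T_interface = T_in − Q·ΣR_partial = 97 K − (-15.16)(5.891) = 186.3 K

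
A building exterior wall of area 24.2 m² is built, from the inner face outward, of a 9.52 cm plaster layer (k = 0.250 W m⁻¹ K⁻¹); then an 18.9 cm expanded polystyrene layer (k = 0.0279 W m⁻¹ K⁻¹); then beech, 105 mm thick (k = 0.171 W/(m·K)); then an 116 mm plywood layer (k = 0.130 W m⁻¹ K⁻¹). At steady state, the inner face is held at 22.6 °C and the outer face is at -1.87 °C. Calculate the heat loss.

Resistance network (inner→outer):
  R_plaster = L/(kA) = 0.0952/(0.250·24.2) = 0.01574 K/W
  R_expanded polystyrene = L/(kA) = 0.189/(0.0279·24.2) = 0.2799 K/W
  R_beech = L/(kA) = 0.105/(0.171·24.2) = 0.02537 K/W
  R_plywood = L/(kA) = 0.116/(0.130·24.2) = 0.03687 K/W
ΣR = 0.01574 + 0.2799 + 0.02537 + 0.03687 = 0.3579 K/W
Q = ΔT/ΣR = (22.6 °C − -1.87 °C)/0.3579 = 68.4 W

Q = 68.4 W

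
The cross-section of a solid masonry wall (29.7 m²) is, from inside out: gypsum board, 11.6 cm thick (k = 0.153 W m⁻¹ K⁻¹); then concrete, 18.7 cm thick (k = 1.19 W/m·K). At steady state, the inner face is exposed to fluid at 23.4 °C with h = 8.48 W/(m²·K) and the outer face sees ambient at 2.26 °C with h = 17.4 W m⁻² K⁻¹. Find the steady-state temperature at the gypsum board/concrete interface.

T = 6.42 °C

Series thermal resistances, inner to outer:
  R_conv,in = 1/(hA) = 1/(8.48·29.7) = 0.003971 K/W
  R_gypsum board = L/(kA) = 0.116/(0.153·29.7) = 0.02553 K/W
  R_concrete = L/(kA) = 0.187/(1.19·29.7) = 0.005291 K/W
  R_conv,out = 1/(hA) = 1/(17.4·29.7) = 0.001935 K/W
ΣR = 0.003971 + 0.02553 + 0.005291 + 0.001935 = 0.03673 K/W
Q = ΔT/ΣR = (23.4 °C − 2.26 °C)/0.03673 = 575.6 W
From the inner boundary to the gypsum board/concrete interface, ΣR_partial = 0.02950 K/W.
T_interface = T_in − Q·ΣR_partial = 23.4 °C − (575.6)(0.02950) = 6.42 °C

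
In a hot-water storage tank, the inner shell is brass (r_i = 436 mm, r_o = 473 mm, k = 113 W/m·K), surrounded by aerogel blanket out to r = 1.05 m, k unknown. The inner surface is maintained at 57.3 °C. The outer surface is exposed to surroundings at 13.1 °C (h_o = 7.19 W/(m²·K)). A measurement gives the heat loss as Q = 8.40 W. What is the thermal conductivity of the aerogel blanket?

ΣR = ΔT/Q = |57.3 − 13.1|/8.40 = 5.262 K/W
Known resistances:
  R_brass = (1/0.436 − 1/0.473)/(4πk) = 0.1794/(4π·113) = 1.263×10^-4 K/W
  R_conv,out = 1/(4πr²h) = 1/(4π·1.05²·7.19) = 0.01004 K/W
R_aerogel blanket = ΣR − ΣR_known = 5.262 − 0.01017 = 5.252 K/W
(1/r₁−1/r₂)/(4πk) = 5.252 ⇒ k = 1.162/(4π·5.252) = 0.0176 W/m·K

k = 0.0176 W/m·K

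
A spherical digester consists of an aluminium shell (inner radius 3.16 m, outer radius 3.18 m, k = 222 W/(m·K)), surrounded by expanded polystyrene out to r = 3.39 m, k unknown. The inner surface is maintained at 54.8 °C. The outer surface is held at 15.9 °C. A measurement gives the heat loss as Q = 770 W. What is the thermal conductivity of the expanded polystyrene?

k = 0.0307 W/m·K

ΣR = ΔT/Q = |54.8 − 15.9|/770 = 0.05052 K/W
Known resistances:
  R_aluminium = (1/3.16 − 1/3.18)/(4πk) = 0.001990/(4π·222) = 7.134×10^-7 K/W
R_expanded polystyrene = ΣR − ΣR_known = 0.05052 − 7.134×10^-7 = 0.05052 K/W
(1/r₁−1/r₂)/(4πk) = 0.05052 ⇒ k = 0.01948/(4π·0.05052) = 0.0307 W/m·K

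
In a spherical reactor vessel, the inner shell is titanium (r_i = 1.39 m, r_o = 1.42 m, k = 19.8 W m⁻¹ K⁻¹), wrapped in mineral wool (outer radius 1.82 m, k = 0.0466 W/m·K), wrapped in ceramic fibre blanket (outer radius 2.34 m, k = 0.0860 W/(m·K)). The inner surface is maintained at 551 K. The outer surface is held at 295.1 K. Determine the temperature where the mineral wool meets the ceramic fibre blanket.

Treat each layer as a resistance in series:
  R_titanium = (1/1.39 − 1/1.42)/(4πk) = 0.01520/(4π·19.8) = 6.109×10^-5 K/W
  R_mineral wool = (1/1.42 − 1/1.82)/(4πk) = 0.1548/(4π·0.0466) = 0.2643 K/W
  R_ceramic fibre blanket = (1/1.82 − 1/2.34)/(4πk) = 0.1221/(4π·0.0860) = 0.1130 K/W
ΣR = 6.109×10^-5 + 0.2643 + 0.1130 = 0.3774 K/W
Q = ΔT/ΣR = (551 K − 295.1 K)/0.3774 = 678.1 W
From the inner boundary to the mineral wool/ceramic fibre blanket interface, ΣR_partial = 0.2644 K/W.
T_interface = T_in − Q·ΣR_partial = 551 K − (678.1)(0.2644) = 371.7 K

T = 371.7 K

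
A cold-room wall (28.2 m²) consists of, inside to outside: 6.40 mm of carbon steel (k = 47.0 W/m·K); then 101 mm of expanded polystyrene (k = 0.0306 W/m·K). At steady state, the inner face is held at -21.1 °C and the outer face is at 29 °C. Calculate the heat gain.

Q = 428 W

Series thermal resistances, inner to outer:
  R_carbon steel = L/(kA) = 0.00640/(47.0·28.2) = 4.829×10^-6 K/W
  R_expanded polystyrene = L/(kA) = 0.101/(0.0306·28.2) = 0.1170 K/W
ΣR = 4.829×10^-6 + 0.1170 = 0.1170 K/W
Q = ΔT/ΣR = (-21.1 °C − 29 °C)/0.1170 = -428 W
(Negative Q ⇒ heat flows inward; heat gain = 428 W.)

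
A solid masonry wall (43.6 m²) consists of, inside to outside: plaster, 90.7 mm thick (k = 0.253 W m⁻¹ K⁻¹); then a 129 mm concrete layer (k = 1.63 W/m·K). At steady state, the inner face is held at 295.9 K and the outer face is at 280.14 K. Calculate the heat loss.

Resistance network (inner→outer):
  R_plaster = L/(kA) = 0.0907/(0.253·43.6) = 0.008222 K/W
  R_concrete = L/(kA) = 0.129/(1.63·43.6) = 0.001815 K/W
ΣR = 0.008222 + 0.001815 = 0.01004 K/W
Q = ΔT/ΣR = (295.9 K − 280.14 K)/0.01004 = 1570 W

Q = 1570 W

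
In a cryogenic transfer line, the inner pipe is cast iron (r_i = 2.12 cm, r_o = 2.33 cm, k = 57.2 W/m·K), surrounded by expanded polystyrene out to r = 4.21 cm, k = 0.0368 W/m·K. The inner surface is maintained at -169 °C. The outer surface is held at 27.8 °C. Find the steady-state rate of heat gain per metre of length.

Treat each layer as a resistance in series:
  R'_cast iron = ln(0.0233/0.0212)/(2πk) = 0.09445/(2π·57.2) = 2.628×10^-4 m·K/W
  R'_expanded polystyrene = ln(0.0421/0.0233)/(2πk) = 0.5916/(2π·0.0368) = 2.559 m·K/W
ΣR = 2.628×10^-4 + 2.559 = 2.559 m·K/W
Q' = ΔT/ΣR = (-169 °C − 27.8 °C)/2.559 = -76.9 W/m
(Negative Q' ⇒ heat flows inward; heat gain = 76.9 W/m.)

Q' = 76.9 W/m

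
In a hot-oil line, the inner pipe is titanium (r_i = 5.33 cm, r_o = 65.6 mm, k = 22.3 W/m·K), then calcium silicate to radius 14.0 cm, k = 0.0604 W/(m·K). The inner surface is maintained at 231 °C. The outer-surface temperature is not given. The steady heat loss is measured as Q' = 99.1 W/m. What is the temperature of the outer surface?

T_out = 32.9 °C

Series resistances:
  R'_titanium = ln(0.0656/0.0533)/(2πk) = 0.2076/(2π·22.3) = 0.001482 m·K/W
  R'_calcium silicate = ln(0.140/0.0656)/(2πk) = 0.7581/(2π·0.0604) = 1.998 m·K/W
ΣR = 1.999 m·K/W
ΔT = Q'·ΣR = 99.1 × 1.999 = 198.1 K
Heat flows outward, so T_out = T_in − ΔT = 231 − 198.1 = 32.9 °C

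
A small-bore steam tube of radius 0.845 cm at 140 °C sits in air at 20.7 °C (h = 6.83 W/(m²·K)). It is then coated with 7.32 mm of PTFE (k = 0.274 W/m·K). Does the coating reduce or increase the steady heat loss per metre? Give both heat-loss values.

Critical radius for a cylinder: r_cr = k/h = 0.0401 m = 4.01 cm.
Outer radius after coating: r₂ = 0.00845 + 0.00732 = 0.01577 m.
Since r₁ < r_cr and r₂ ≤ r_cr, the coating moves toward the maximum at r_cr — heat loss rises.
Bare: R = 1/(2πr₁h) = 2.758 m·K/W; Q = 119.3/2.758 = 43.3 W/m.
Coated: R = R_cond + R_conv = 1.840 m·K/W; Q = 119.3/1.840 = 64.8 W/m.

increases: 43.3 → 64.8 W/m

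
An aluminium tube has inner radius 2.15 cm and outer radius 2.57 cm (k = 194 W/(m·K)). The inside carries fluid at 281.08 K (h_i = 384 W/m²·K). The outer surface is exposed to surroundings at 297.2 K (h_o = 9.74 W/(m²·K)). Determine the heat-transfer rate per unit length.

Resistance network (inner→outer):
  R'_conv,in = 1/(2πr h) = 1/(2π·0.0215·384) = 0.01928 m·K/W
  R'_aluminium = ln(0.0257/0.0215)/(2πk) = 0.1784/(2π·194) = 1.464×10^-4 m·K/W
  R'_conv,out = 1/(2πr h) = 1/(2π·0.0257·9.74) = 0.6358 m·K/W
ΣR = 0.01928 + 1.464×10^-4 + 0.6358 = 0.6552 m·K/W
Q' = ΔT/ΣR = (281.08 K − 297.2 K)/0.6552 = -24.6 W/m
(Negative Q' ⇒ heat flows inward; heat gain = 24.6 W/m.)

Q' = 24.6 W/m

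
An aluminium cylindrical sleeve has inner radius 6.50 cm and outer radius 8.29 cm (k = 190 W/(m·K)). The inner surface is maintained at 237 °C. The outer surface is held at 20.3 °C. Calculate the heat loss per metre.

Q' = 1060 kW/m

Q' = 2πk·ΔT/ln(r₂/r₁) = 2π × 190 × 216.7 / ln(0.0829/0.0650) = 1.06×10^6 W/m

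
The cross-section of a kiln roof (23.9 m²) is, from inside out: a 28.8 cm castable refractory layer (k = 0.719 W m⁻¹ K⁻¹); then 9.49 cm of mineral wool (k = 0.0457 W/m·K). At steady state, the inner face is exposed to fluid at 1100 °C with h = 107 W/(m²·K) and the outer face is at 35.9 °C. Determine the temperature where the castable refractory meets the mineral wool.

Treat each layer as a resistance in series:
  R_conv,in = 1/(hA) = 1/(107·23.9) = 3.910×10^-4 K/W
  R_castable refractory = L/(kA) = 0.288/(0.719·23.9) = 0.01676 K/W
  R_mineral wool = L/(kA) = 0.0949/(0.0457·23.9) = 0.08689 K/W
ΣR = 3.910×10^-4 + 0.01676 + 0.08689 = 0.1040 K/W
Q = ΔT/ΣR = (1100 °C − 35.9 °C)/0.1040 = 10230 W
From the inner boundary to the castable refractory/mineral wool interface, ΣR_partial = 0.01715 K/W.
T_interface = T_in − Q·ΣR_partial = 1100 °C − (10230)(0.01715) = 925 °C

T = 925 °C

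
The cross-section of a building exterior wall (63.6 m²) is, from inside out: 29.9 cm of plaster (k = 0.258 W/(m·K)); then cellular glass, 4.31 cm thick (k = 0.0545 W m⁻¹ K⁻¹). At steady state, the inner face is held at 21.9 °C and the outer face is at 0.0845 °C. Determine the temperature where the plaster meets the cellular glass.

T = 8.93 °C

Resistance network (inner→outer):
  R_plaster = L/(kA) = 0.299/(0.258·63.6) = 0.01822 K/W
  R_cellular glass = L/(kA) = 0.0431/(0.0545·63.6) = 0.01243 K/W
ΣR = 0.01822 + 0.01243 = 0.03065 K/W
Q = ΔT/ΣR = (21.9 °C − 0.0845 °C)/0.03065 = 711.8 W
From the inner boundary to the plaster/cellular glass interface, ΣR_partial = 0.01822 K/W.
T_interface = T_in − Q·ΣR_partial = 21.9 °C − (711.8)(0.01822) = 8.93 °C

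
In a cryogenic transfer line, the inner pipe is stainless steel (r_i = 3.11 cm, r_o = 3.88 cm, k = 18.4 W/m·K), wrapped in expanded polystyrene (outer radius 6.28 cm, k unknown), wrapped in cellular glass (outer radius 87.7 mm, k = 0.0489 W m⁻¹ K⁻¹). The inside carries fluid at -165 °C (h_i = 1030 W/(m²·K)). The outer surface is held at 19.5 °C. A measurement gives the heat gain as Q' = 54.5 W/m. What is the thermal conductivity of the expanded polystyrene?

k = 0.0334 W/m·K

ΣR = ΔT/Q' = |-165 − 19.5|/54.5 = 3.385 m·K/W
Known resistances:
  R'_conv,in = 1/(2πr h) = 1/(2π·0.0311·1030) = 0.004968 m·K/W
  R'_stainless steel = ln(0.0388/0.0311)/(2πk) = 0.2212/(2π·18.4) = 0.001913 m·K/W
  R'_cellular glass = ln(0.0877/0.0628)/(2πk) = 0.3340/(2π·0.0489) = 1.087 m·K/W
R_expanded polystyrene = ΣR − ΣR_known = 3.385 − 1.094 = 2.291 m·K/W
ln(r₂/r₁)/(2πk) = 2.291 ⇒ k = 0.4815/(2π·2.291) = 0.0334 W/m·K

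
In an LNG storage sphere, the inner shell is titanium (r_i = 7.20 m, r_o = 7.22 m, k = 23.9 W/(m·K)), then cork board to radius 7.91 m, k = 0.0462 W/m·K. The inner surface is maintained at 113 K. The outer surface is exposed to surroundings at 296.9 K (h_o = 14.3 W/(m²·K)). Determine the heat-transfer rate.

Q = 8.80 kW

Treat each layer as a resistance in series:
  R_titanium = (1/7.20 − 1/7.22)/(4πk) = 3.847×10^-4/(4π·23.9) = 1.281×10^-6 K/W
  R_cork board = (1/7.22 − 1/7.91)/(4πk) = 0.01208/(4π·0.0462) = 0.02081 K/W
  R_conv,out = 1/(4πr²h) = 1/(4π·7.91²·14.3) = 8.894×10^-5 K/W
ΣR = 1.281×10^-6 + 0.02081 + 8.894×10^-5 = 0.02090 K/W
Q = ΔT/ΣR = (113 K − 296.9 K)/0.02090 = -8800 W
(Negative Q ⇒ heat flows inward; heat gain = 8800 W.)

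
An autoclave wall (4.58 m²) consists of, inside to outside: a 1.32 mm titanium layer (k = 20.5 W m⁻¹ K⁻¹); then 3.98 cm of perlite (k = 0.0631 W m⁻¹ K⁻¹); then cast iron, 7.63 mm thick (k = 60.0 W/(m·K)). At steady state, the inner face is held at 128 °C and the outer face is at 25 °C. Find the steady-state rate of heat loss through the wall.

Q = 748 W

Resistance network (inner→outer):
  R_titanium = L/(kA) = 0.00132/(20.5·4.58) = 1.406×10^-5 K/W
  R_perlite = L/(kA) = 0.0398/(0.0631·4.58) = 0.1377 K/W
  R_cast iron = L/(kA) = 0.00763/(60.0·4.58) = 2.777×10^-5 K/W
ΣR = 1.406×10^-5 + 0.1377 + 2.777×10^-5 = 0.1377 K/W
Q = ΔT/ΣR = (128 °C − 25 °C)/0.1377 = 748 W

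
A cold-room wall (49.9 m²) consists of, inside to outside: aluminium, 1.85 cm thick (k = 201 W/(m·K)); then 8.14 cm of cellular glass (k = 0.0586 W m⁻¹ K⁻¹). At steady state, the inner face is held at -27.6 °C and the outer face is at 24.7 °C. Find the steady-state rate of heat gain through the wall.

Q = 1880 W

Treat each layer as a resistance in series:
  R_aluminium = L/(kA) = 0.0185/(201·49.9) = 1.844×10^-6 K/W
  R_cellular glass = L/(kA) = 0.0814/(0.0586·49.9) = 0.02784 K/W
ΣR = 1.844×10^-6 + 0.02784 = 0.02784 K/W
Q = ΔT/ΣR = (-27.6 °C − 24.7 °C)/0.02784 = -1880 W
(Negative Q ⇒ heat flows inward; heat gain = 1880 W.)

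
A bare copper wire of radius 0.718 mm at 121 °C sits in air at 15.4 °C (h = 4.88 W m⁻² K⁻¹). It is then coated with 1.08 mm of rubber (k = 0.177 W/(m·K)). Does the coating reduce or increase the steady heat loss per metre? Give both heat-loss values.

Critical radius for a cylinder: r_cr = k/h = 0.0363 m = 3.63 cm.
Outer radius after coating: r₂ = 7.18×10^-4 + 0.00108 = 0.001798 m.
Since r₁ < r_cr and r₂ ≤ r_cr, the coating moves toward the maximum at r_cr — heat loss rises.
Bare: R = 1/(2πr₁h) = 45.42 m·K/W; Q = 105.6/45.42 = 2.32 W/m.
Coated: R = R_cond + R_conv = 18.96 m·K/W; Q = 105.6/18.96 = 5.57 W/m.

increases: 2.32 → 5.57 W/m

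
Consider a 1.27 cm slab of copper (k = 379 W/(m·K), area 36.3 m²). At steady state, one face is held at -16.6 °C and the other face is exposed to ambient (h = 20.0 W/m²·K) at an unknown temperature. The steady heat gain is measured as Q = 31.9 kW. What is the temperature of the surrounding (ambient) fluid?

Series resistances:
  R_copper = L/(kA) = 0.0127/(379·36.3) = 9.231×10^-7 K/W
  R_conv,out = 1/(hA) = 1/(20.0·36.3) = 0.001377 K/W
ΣR = 0.001378 K/W
ΔT = Q·ΣR = 31900 × 0.001378 = 43.96 K
Heat flows inward, so T_out = T_in + ΔT = -16.6 + 43.96 = 27.4 °C

T_out = 27.4 °C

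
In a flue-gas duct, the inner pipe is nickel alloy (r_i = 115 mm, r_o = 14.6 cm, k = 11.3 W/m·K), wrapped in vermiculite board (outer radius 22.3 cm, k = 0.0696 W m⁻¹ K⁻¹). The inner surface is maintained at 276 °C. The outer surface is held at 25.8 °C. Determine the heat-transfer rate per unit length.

Q' = 257 W/m

Resistance network (inner→outer):
  R'_nickel alloy = ln(0.146/0.115)/(2πk) = 0.2387/(2π·11.3) = 0.003362 m·K/W
  R'_vermiculite board = ln(0.223/0.146)/(2πk) = 0.4236/(2π·0.0696) = 0.9686 m·K/W
ΣR = 0.003362 + 0.9686 = 0.9720 m·K/W
Q' = ΔT/ΣR = (276 °C − 25.8 °C)/0.9720 = 257 W/m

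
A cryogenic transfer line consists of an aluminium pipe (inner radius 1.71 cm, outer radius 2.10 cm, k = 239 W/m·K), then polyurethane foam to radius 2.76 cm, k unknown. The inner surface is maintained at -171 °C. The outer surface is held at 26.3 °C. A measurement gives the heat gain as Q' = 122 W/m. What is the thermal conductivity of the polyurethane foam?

k = 0.0269 W/m·K

ΣR = ΔT/Q' = |-171 − 26.3|/122 = 1.617 m·K/W
Known resistances:
  R'_aluminium = ln(0.0210/0.0171)/(2πk) = 0.2054/(2π·239) = 1.368×10^-4 m·K/W
R_polyurethane foam = ΣR − ΣR_known = 1.617 − 1.368×10^-4 = 1.617 m·K/W
ln(r₂/r₁)/(2πk) = 1.617 ⇒ k = 0.2733/(2π·1.617) = 0.0269 W/m·K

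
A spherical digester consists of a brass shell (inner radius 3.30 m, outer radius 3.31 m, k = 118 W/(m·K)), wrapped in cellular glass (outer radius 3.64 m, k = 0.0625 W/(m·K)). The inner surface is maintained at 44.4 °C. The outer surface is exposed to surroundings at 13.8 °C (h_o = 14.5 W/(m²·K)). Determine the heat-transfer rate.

Q = 867 W

Treat each layer as a resistance in series:
  R_brass = (1/3.30 − 1/3.31)/(4πk) = 9.155×10^-4/(4π·118) = 6.174×10^-7 K/W
  R_cellular glass = (1/3.31 − 1/3.64)/(4πk) = 0.02739/(4π·0.0625) = 0.03487 K/W
  R_conv,out = 1/(4πr²h) = 1/(4π·3.64²·14.5) = 4.142×10^-4 K/W
ΣR = 6.174×10^-7 + 0.03487 + 4.142×10^-4 = 0.03528 K/W
Q = ΔT/ΣR = (44.4 °C − 13.8 °C)/0.03528 = 867 W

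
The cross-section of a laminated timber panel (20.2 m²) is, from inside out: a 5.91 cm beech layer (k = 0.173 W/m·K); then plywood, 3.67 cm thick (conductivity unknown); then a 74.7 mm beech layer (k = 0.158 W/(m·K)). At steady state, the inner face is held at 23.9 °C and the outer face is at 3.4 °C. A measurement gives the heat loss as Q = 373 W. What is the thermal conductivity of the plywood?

ΣR = ΔT/Q = |23.9 − 3.4|/373 = 0.05496 K/W
Known resistances:
  R_beech = L/(kA) = 0.0591/(0.173·20.2) = 0.01691 K/W
  R_beech = L/(kA) = 0.0747/(0.158·20.2) = 0.02341 K/W
R_plywood = ΣR − ΣR_known = 0.05496 − 0.04032 = 0.01464 K/W
L/(kA) = 0.01464 ⇒ k = 0.0367/(0.01464·20.2) = 0.124 W/m·K

k = 0.124 W/m·K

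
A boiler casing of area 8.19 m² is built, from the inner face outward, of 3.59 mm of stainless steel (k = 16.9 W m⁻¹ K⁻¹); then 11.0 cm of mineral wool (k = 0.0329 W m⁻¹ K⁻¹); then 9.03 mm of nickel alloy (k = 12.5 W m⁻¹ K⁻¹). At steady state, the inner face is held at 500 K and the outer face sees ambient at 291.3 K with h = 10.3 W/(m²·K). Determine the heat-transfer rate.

Q = 497 W

Treat each layer as a resistance in series:
  R_stainless steel = L/(kA) = 0.00359/(16.9·8.19) = 2.594×10^-5 K/W
  R_mineral wool = L/(kA) = 0.110/(0.0329·8.19) = 0.4082 K/W
  R_nickel alloy = L/(kA) = 0.00903/(12.5·8.19) = 8.821×10^-5 K/W
  R_conv,out = 1/(hA) = 1/(10.3·8.19) = 0.01185 K/W
ΣR = 2.594×10^-5 + 0.4082 + 8.821×10^-5 + 0.01185 = 0.4202 K/W
Q = ΔT/ΣR = (500 K − 291.3 K)/0.4202 = 497 W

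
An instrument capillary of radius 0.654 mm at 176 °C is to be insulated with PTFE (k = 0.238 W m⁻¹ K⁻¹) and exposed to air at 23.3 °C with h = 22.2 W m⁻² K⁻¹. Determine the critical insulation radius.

r_cr = 1.07 cm

For a cylinder, r_cr = k_ins/h = 0.238/22.2 = 0.0107 m = 1.07 cm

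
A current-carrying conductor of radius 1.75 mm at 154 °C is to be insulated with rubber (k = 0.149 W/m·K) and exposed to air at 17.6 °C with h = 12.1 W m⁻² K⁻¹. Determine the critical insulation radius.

For a cylinder, r_cr = k_ins/h = 0.149/12.1 = 0.0123 m = 1.23 cm

r_cr = 1.23 cm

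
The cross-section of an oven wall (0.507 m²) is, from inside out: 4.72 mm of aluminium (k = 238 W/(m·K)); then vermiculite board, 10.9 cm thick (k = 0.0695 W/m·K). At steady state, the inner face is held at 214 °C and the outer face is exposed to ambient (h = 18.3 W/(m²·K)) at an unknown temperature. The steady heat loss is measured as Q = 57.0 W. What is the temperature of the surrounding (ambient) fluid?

T_out = 31.5 °C

Series resistances:
  R_aluminium = L/(kA) = 0.00472/(238·0.507) = 3.912×10^-5 K/W
  R_vermiculite board = L/(kA) = 0.109/(0.0695·0.507) = 3.093 K/W
  R_conv,out = 1/(hA) = 1/(18.3·0.507) = 0.1078 K/W
ΣR = 3.201 K/W
ΔT = Q·ΣR = 57.0 × 3.201 = 182.5 K
Heat flows outward, so T_out = T_in − ΔT = 214 − 182.5 = 31.5 °C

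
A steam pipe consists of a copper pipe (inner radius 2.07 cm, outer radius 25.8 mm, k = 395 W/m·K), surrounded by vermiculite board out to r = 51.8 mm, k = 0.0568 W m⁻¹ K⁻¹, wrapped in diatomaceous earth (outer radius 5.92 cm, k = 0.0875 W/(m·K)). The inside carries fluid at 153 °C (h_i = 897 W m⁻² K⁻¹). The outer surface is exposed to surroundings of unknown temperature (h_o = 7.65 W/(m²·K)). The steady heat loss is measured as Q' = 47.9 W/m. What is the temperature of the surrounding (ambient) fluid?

T_out = 30.6 °C

Series resistances:
  R'_conv,in = 1/(2πr h) = 1/(2π·0.0207·897) = 0.008572 m·K/W
  R'_copper = ln(0.0258/0.0207)/(2πk) = 0.2202/(2π·395) = 8.874×10^-5 m·K/W
  R'_vermiculite board = ln(0.0518/0.0258)/(2πk) = 0.6970/(2π·0.0568) = 1.953 m·K/W
  R'_diatomaceous earth = ln(0.0592/0.0518)/(2πk) = 0.1335/(2π·0.0875) = 0.2429 m·K/W
  R'_conv,out = 1/(2πr h) = 1/(2π·0.0592·7.65) = 0.3514 m·K/W
ΣR = 2.556 m·K/W
ΔT = Q'·ΣR = 47.9 × 2.556 = 122.4 K
Heat flows outward, so T_out = T_in − ΔT = 153 − 122.4 = 30.6 °C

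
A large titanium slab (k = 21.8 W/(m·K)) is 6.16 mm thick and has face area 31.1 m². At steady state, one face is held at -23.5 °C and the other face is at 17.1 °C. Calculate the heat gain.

Q = kA·ΔT/L = 21.8 × 31.1 × |-23.5 °C − 17.1 °C| / 0.00616 = 4.47×10^6 W

Q = 4470 kW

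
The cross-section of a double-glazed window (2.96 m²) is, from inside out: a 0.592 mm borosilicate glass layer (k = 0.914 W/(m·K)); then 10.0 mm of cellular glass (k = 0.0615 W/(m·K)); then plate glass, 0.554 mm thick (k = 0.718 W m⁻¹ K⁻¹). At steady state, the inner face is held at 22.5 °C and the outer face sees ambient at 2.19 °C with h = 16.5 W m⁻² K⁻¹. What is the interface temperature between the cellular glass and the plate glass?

Resistance network (inner→outer):
  R_borosilicate glass = L/(kA) = 5.92×10^-4/(0.914·2.96) = 2.188×10^-4 K/W
  R_cellular glass = L/(kA) = 0.0100/(0.0615·2.96) = 0.05493 K/W
  R_plate glass = L/(kA) = 5.54×10^-4/(0.718·2.96) = 2.607×10^-4 K/W
  R_conv,out = 1/(hA) = 1/(16.5·2.96) = 0.02048 K/W
ΣR = 2.188×10^-4 + 0.05493 + 2.607×10^-4 + 0.02048 = 0.07589 K/W
Q = ΔT/ΣR = (22.5 °C − 2.19 °C)/0.07589 = 267.6 W
From the inner boundary to the cellular glass/plate glass interface, ΣR_partial = 0.05515 K/W.
T_interface = T_in − Q·ΣR_partial = 22.5 °C − (267.6)(0.05515) = 7.74 °C

T = 7.74 °C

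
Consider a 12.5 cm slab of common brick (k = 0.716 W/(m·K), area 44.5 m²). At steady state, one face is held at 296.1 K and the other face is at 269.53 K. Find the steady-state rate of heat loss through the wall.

Q = 6770 W

Q = kA·ΔT/L = 0.716 × 44.5 × |296.1 K − 269.53 K| / 0.125 = 6770 W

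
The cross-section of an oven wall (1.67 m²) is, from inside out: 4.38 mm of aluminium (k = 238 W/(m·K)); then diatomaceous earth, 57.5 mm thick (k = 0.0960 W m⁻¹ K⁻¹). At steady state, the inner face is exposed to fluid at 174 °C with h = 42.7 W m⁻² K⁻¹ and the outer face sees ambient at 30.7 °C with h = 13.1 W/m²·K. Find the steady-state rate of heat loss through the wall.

Resistance network (inner→outer):
  R_conv,in = 1/(hA) = 1/(42.7·1.67) = 0.01402 K/W
  R_aluminium = L/(kA) = 0.00438/(238·1.67) = 1.102×10^-5 K/W
  R_diatomaceous earth = L/(kA) = 0.0575/(0.0960·1.67) = 0.3587 K/W
  R_conv,out = 1/(hA) = 1/(13.1·1.67) = 0.04571 K/W
ΣR = 0.01402 + 1.102×10^-5 + 0.3587 + 0.04571 = 0.4184 K/W
Q = ΔT/ΣR = (174 °C − 30.7 °C)/0.4184 = 342 W

Q = 342 W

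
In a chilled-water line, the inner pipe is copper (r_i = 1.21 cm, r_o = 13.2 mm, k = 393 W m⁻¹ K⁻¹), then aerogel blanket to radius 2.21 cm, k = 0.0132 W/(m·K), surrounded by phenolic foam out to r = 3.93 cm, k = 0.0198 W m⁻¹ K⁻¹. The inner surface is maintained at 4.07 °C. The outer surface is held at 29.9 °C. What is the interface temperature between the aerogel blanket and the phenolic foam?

Series thermal resistances, inner to outer:
  R'_copper = ln(0.0132/0.0121)/(2πk) = 0.08701/(2π·393) = 3.524×10^-5 m·K/W
  R'_aerogel blanket = ln(0.0221/0.0132)/(2πk) = 0.5154/(2π·0.0132) = 6.214 m·K/W
  R'_phenolic foam = ln(0.0393/0.0221)/(2πk) = 0.5756/(2π·0.0198) = 4.627 m·K/W
ΣR = 3.524×10^-5 + 6.214 + 4.627 = 10.84 m·K/W
Q' = ΔT/ΣR = (4.07 °C − 29.9 °C)/10.84 = -2.383 W/m
From the inner boundary to the aerogel blanket/phenolic foam interface, ΣR_partial = 6.214 m·K/W.
T_interface = T_in − Q'·ΣR_partial = 4.07 °C − (-2.383)(6.214) = 18.9 °C

T = 18.9 °C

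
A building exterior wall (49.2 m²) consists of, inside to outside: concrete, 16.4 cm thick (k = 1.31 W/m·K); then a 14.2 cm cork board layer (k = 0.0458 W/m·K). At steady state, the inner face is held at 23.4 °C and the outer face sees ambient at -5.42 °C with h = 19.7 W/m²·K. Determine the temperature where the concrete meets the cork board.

Series thermal resistances, inner to outer:
  R_concrete = L/(kA) = 0.164/(1.31·49.2) = 0.002545 K/W
  R_cork board = L/(kA) = 0.142/(0.0458·49.2) = 0.06302 K/W
  R_conv,out = 1/(hA) = 1/(19.7·49.2) = 0.001032 K/W
ΣR = 0.002545 + 0.06302 + 0.001032 = 0.06660 K/W
Q = ΔT/ΣR = (23.4 °C − -5.42 °C)/0.06660 = 432.7 W
From the inner boundary to the concrete/cork board interface, ΣR_partial = 0.002545 K/W.
T_interface = T_in − Q·ΣR_partial = 23.4 °C − (432.7)(0.002545) = 22.3 °C

T = 22.3 °C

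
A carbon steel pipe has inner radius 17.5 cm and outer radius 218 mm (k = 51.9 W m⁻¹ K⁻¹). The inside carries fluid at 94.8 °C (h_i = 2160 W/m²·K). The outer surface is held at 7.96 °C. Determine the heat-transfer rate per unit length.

Q' = 79.3 kW/m

Series thermal resistances, inner to outer:
  R'_conv,in = 1/(2πr h) = 1/(2π·0.175·2160) = 4.210×10^-4 m·K/W
  R'_carbon steel = ln(0.218/0.175)/(2πk) = 0.2197/(2π·51.9) = 6.738×10^-4 m·K/W
ΣR = 4.210×10^-4 + 6.738×10^-4 = 0.001095 m·K/W
Q' = ΔT/ΣR = (94.8 °C − 7.96 °C)/0.001095 = 79300 W/m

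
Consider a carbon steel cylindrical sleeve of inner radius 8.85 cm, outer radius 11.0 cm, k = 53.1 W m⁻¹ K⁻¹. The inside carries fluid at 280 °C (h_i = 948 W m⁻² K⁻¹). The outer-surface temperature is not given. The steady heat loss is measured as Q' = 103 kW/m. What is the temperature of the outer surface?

Series resistances:
  R'_conv,in = 1/(2πr h) = 1/(2π·0.0885·948) = 0.001897 m·K/W
  R'_carbon steel = ln(0.110/0.0885)/(2πk) = 0.2175/(2π·53.1) = 6.518×10^-4 m·K/W
ΣR = 0.002549 m·K/W
ΔT = Q'·ΣR = 1.03×10^5 × 0.002549 = 262.5 K
Heat flows outward, so T_out = T_in − ΔT = 280 − 262.5 = 17.5 °C

T_out = 17.5 °C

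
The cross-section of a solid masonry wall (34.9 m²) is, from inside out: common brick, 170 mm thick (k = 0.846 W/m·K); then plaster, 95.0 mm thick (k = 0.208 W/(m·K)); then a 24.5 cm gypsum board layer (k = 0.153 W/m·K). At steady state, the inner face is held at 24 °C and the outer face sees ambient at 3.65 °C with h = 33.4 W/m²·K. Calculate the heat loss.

Q = 310 W

Series thermal resistances, inner to outer:
  R_common brick = L/(kA) = 0.170/(0.846·34.9) = 0.005758 K/W
  R_plaster = L/(kA) = 0.0950/(0.208·34.9) = 0.01309 K/W
  R_gypsum board = L/(kA) = 0.245/(0.153·34.9) = 0.04588 K/W
  R_conv,out = 1/(hA) = 1/(33.4·34.9) = 8.579×10^-4 K/W
ΣR = 0.005758 + 0.01309 + 0.04588 + 8.579×10^-4 = 0.06559 K/W
Q = ΔT/ΣR = (24 °C − 3.65 °C)/0.06559 = 310 W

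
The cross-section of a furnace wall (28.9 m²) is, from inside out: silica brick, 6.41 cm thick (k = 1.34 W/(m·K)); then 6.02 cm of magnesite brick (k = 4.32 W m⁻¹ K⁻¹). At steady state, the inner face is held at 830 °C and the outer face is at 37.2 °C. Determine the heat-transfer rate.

Resistance network (inner→outer):
  R_silica brick = L/(kA) = 0.0641/(1.34·28.9) = 0.001655 K/W
  R_magnesite brick = L/(kA) = 0.0602/(4.32·28.9) = 4.822×10^-4 K/W
ΣR = 0.001655 + 4.822×10^-4 = 0.002137 K/W
Q = ΔT/ΣR = (830 °C − 37.2 °C)/0.002137 = 3.71×10^5 W

Q = 371 kW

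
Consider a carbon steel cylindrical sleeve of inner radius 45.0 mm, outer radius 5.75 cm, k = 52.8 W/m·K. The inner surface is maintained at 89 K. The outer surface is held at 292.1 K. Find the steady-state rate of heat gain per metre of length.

Q' = 2πk·ΔT/ln(r₂/r₁) = 2π × 52.8 × 203.1 / ln(0.0575/0.0450) = 2.75×10^5 W/m

Q' = 2.75×10^5 W/m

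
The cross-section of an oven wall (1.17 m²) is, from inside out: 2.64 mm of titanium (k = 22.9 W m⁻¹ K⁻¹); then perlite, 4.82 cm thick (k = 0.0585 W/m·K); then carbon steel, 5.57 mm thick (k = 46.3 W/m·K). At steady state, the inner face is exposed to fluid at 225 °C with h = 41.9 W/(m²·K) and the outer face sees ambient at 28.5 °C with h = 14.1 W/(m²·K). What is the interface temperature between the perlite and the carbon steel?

T = 43.7 °C

Treat each layer as a resistance in series:
  R_conv,in = 1/(hA) = 1/(41.9·1.17) = 0.02040 K/W
  R_titanium = L/(kA) = 0.00264/(22.9·1.17) = 9.853×10^-5 K/W
  R_perlite = L/(kA) = 0.0482/(0.0585·1.17) = 0.7042 K/W
  R_carbon steel = L/(kA) = 0.00557/(46.3·1.17) = 1.028×10^-4 K/W
  R_conv,out = 1/(hA) = 1/(14.1·1.17) = 0.06062 K/W
ΣR = 0.02040 + 9.853×10^-5 + 0.7042 + 1.028×10^-4 + 0.06062 = 0.7854 K/W
Q = ΔT/ΣR = (225 °C − 28.5 °C)/0.7854 = 250.2 W
From the inner boundary to the perlite/carbon steel interface, ΣR_partial = 0.7247 K/W.
T_interface = T_in − Q·ΣR_partial = 225 °C − (250.2)(0.7247) = 43.7 °C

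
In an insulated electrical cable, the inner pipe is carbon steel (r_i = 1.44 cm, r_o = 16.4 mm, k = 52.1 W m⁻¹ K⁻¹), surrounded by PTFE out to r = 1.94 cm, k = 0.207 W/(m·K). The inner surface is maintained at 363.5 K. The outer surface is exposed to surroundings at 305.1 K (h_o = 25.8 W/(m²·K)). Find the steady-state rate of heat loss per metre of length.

Series thermal resistances, inner to outer:
  R'_carbon steel = ln(0.0164/0.0144)/(2πk) = 0.1301/(2π·52.1) = 3.973×10^-4 m·K/W
  R'_PTFE = ln(0.0194/0.0164)/(2πk) = 0.1680/(2π·0.207) = 0.1292 m·K/W
  R'_conv,out = 1/(2πr h) = 1/(2π·0.0194·25.8) = 0.3180 m·K/W
ΣR = 3.973×10^-4 + 0.1292 + 0.3180 = 0.4476 m·K/W
Q' = ΔT/ΣR = (363.5 K − 305.1 K)/0.4476 = 130 W/m

Q' = 130 W/m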